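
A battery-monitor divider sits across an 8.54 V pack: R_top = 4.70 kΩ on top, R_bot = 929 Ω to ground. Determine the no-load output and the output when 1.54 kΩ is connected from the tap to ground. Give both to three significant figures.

Open-circuit: V = 8.54 × 929/(4700 + 929) = 1.41 V.
With the load, R_bot becomes R_bot‖R_L = 579.4 Ω, so V = 8.54 × 579.4/5279 = 0.937 V.

Unloaded: 1.41 V; loaded: 0.937 V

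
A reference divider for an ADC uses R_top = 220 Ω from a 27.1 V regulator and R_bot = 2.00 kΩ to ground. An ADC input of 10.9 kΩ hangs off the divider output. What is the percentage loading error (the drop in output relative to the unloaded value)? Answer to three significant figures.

The divider's output (Thévenin) resistance is R_top‖R_bot = 198.2 Ω.
Fractional drop under load = R_th/(R_th + R_L) = 198.2 / (198.2 + 10900) = 0.01786.
So the output falls by 1.79 %.

1.79 %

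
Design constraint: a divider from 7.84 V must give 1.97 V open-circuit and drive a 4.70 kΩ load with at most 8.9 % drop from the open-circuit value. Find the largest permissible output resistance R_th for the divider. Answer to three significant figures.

R_th ≤ 459 Ω

Loading drop = R_th/(R_th + R_L) ≤ 0.0890, so R_th ≤ R_L · ε/(1−ε) = 4.70 kΩ × 0.0890/0.9110 = 459 Ω.
(Any R1, R2 with R2/(R1+R2) = 0.251 and R1‖R2 ≤ 459 Ω will meet the spec.)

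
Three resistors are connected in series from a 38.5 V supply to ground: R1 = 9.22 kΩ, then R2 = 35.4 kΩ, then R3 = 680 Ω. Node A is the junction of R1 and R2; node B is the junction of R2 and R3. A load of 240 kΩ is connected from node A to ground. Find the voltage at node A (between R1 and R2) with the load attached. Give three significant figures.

V ≈ 29.8 V

Below node A the series string R2+R3 = 36080 Ω sits in parallel with the 240000 Ω load: 31360 Ω.
V_A = 38.5 × 31360/(9220 + 31360) = 29.8 V.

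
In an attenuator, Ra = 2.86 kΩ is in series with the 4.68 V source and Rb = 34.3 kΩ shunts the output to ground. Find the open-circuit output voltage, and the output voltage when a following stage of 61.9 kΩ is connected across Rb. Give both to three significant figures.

Open-circuit: V = 4.68 × 34.3/(2.86 + 34.3) = 4.32 V.
With the load, Rb becomes Rb‖R_L = 22.07 kΩ, so V = 4.68 × 22.07/24.93 = 4.14 V.

Unloaded: 4.32 V; loaded: 4.14 V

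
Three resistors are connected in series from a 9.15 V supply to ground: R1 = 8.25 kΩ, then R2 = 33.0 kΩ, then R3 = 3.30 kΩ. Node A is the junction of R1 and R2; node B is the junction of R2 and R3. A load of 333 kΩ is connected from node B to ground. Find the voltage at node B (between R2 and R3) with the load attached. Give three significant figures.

V ≈ 0.672 V

At node B, R3 is in parallel with the load: R3‖R_L = 3.268 kΩ.
Below node A the resistance is R2 + (R3‖R_L) = 36.27 kΩ, so V_A = 9.15 × 36.27/44.52 = 7.454 V.
Then V_B = V_A × (R3‖R_L)/(R2 + R3‖R_L) = 7.454 × 3.268/36.27 = 0.672 V.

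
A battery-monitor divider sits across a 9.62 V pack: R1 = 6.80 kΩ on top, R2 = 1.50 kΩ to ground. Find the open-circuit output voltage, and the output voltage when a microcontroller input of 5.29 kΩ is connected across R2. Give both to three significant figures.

Unloaded: 1.74 V; loaded: 1.41 V

Open-circuit: V = 9.62 × 1.50/(6.80 + 1.50) = 1.74 V.
With the load, R2 becomes R2‖R_L = 1.169 kΩ, so V = 9.62 × 1.169/7.969 = 1.41 V.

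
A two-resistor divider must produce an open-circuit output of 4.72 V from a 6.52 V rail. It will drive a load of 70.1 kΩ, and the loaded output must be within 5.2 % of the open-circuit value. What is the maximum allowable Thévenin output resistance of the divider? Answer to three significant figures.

R_th ≤ 3.85 kΩ

Loading drop = R_th/(R_th + R_L) ≤ 0.0520, so R_th ≤ R_L · ε/(1−ε) = 70.1 kΩ × 0.0520/0.9480 = 3.85 kΩ.
(Any R1, R2 with R2/(R1+R2) = 0.724 and R1‖R2 ≤ 3.85 kΩ will meet the spec.)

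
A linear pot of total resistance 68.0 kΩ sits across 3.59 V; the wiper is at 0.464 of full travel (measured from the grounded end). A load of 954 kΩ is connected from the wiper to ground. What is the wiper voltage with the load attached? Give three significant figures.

V ≈ 1.64 V

The wiper splits the pot into (1−α)R = 36.45 kΩ above and αR = 31.55 kΩ below.
Lower section ‖ load = 30.54 kΩ.
V_wiper = 3.59 × 30.54/(36.45 + 30.54) = 1.64 V.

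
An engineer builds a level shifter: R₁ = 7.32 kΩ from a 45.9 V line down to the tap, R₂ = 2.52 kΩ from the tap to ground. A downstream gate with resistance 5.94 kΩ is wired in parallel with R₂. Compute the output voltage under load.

The load sits in parallel with R₂: R₂‖R_L = (2.52 × 5.94) / (2.52 + 5.94) = 1.769 kΩ.
V_out = 45.9 × 1.769 / (7.32 + 1.769) = 45.9 × 1.769/9.089 = 8.94 V.

V_out ≈ 8.94 V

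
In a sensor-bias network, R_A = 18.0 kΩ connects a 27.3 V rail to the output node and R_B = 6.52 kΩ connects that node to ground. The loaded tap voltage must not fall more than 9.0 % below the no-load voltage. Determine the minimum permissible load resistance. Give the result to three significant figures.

R_L(min) ≈ 48.4 kΩ

Output resistance R_th = R_A‖R_B = (18.0 × 6.52)/24.52 = 4.786 kΩ.
The fractional drop is R_th/(R_th + R_L); requiring this ≤ 0.0900 gives R_L ≥ R_th(1/0.0900 − 1) = 4.786 × 10.11 = 48.4 kΩ.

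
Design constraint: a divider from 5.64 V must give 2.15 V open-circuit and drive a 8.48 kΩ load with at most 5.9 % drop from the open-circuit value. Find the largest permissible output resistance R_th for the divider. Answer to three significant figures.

R_th ≤ 532 Ω

Loading drop = R_th/(R_th + R_L) ≤ 0.0590, so R_th ≤ R_L · ε/(1−ε) = 8.48 kΩ × 0.0590/0.9410 = 532 Ω.
(Any R1, R2 with R2/(R1+R2) = 0.381 and R1‖R2 ≤ 532 Ω will meet the spec.)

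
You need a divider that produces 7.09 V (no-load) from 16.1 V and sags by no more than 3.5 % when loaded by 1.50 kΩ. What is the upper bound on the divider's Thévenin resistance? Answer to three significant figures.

Loading drop = R_th/(R_th + R_L) ≤ 0.0350, so R_th ≤ R_L · ε/(1−ε) = 1.50 kΩ × 0.0350/0.9650 = 54.4 Ω.

R_th ≤ 54.4 Ω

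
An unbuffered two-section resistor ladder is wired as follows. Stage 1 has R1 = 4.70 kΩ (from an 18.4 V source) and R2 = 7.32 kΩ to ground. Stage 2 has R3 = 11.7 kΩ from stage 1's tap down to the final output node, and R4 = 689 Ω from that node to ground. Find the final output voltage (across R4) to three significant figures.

V_out ≈ 0.506 V

Stage 2 presents R3+R4 = 12390 Ω as a load on stage 1's tap.
Stage 1's lower leg becomes R2‖(R3+R4) = 4601 Ω, so V_mid = 18.4 × 4601/9301 = 9.102 V.
Stage 2 is itself unloaded: V_out = V_mid × R4/(R3+R4) = 9.102 × 689/12390 = 0.506 V.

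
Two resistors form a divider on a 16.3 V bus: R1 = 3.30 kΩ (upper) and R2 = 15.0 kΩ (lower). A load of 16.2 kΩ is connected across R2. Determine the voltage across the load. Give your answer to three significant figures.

The load sits in parallel with R2: R2‖R_L = (15.0 × 16.2) / (15.0 + 16.2) = 7.788 kΩ.
V_out = 16.3 × 7.788 / (3.30 + 7.788) = 16.3 × 7.788/11.09 = 11.4 V.

V_out ≈ 11.4 V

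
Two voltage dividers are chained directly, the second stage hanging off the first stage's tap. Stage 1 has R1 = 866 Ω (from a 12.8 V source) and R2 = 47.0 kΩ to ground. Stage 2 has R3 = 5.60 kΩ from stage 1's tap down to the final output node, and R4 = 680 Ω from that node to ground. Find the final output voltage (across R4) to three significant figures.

Stage 2 presents R3+R4 = 6280 Ω as a load on stage 1's tap.
Stage 1's lower leg becomes R2‖(R3+R4) = 5540 Ω, so V_mid = 12.8 × 5540/6406 = 11.07 V.
Stage 2 is itself unloaded: V_out = V_mid × R4/(R3+R4) = 11.07 × 680/6280 = 1.20 V.

V_out ≈ 1.20 V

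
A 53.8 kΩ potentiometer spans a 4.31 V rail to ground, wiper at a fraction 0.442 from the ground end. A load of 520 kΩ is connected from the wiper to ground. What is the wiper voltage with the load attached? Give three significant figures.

V ≈ 1.86 V

The wiper splits the pot into (1−α)R = 30.02 kΩ above and αR = 23.78 kΩ below.
Lower section ‖ load = 22.74 kΩ.
V_wiper = 4.31 × 22.74/(30.02 + 22.74) = 1.86 V.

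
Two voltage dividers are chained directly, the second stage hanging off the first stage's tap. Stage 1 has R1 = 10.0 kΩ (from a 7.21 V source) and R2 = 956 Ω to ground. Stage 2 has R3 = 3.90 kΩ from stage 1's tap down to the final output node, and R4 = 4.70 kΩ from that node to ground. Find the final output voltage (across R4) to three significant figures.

V_out ≈ 0.312 V

Stage 2 presents R3+R4 = 8600 Ω as a load on stage 1's tap.
Stage 1's lower leg becomes R2‖(R3+R4) = 860.4 Ω, so V_mid = 7.21 × 860.4/10860 = 0.5712 V.
Stage 2 is itself unloaded: V_out = V_mid × R4/(R3+R4) = 0.5712 × 4700/8600 = 0.312 V.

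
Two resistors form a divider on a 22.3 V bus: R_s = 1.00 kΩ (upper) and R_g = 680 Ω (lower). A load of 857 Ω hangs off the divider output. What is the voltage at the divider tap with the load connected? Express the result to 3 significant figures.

The load sits in parallel with R_g: R_g‖R_L = (680 × 857) / (680 + 857) = 379.2 Ω.
V_out = 22.3 × 379.2 / (1000 + 379.2) = 22.3 × 379.2/1379 = 6.13 V.
(Unloaded it would have been 9.03 V.)

V_out ≈ 6.13 V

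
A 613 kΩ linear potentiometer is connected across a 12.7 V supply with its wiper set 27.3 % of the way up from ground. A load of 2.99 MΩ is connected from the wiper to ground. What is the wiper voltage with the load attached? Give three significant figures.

V ≈ 3.33 V

The wiper splits the pot into (1−α)R = 445.7 kΩ above and αR = 167.3 kΩ below.
Lower section ‖ load = 158.5 kΩ.
V_wiper = 12.7 × 158.5/(445.7 + 158.5) = 3.33 V.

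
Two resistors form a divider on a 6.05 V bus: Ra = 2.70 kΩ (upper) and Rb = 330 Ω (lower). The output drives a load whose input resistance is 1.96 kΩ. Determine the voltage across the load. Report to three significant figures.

V_out ≈ 0.573 V

The load sits in parallel with Rb: Rb‖R_L = (330 × 1960) / (330 + 1960) = 282.4 Ω.
V_out = 6.05 × 282.4 / (2700 + 282.4) = 6.05 × 282.4/2982 = 0.573 V.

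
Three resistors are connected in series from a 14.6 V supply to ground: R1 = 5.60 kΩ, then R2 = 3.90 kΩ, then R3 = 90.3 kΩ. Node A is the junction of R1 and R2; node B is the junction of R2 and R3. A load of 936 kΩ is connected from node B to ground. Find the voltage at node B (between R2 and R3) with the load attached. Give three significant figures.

V ≈ 13.1 V

At node B, R3 is in parallel with the load: R3‖R_L = 82.35 kΩ.
Below node A the resistance is R2 + (R3‖R_L) = 86.25 kΩ, so V_A = 14.6 × 86.25/91.85 = 13.71 V.
Then V_B = V_A × (R3‖R_L)/(R2 + R3‖R_L) = 13.71 × 82.35/86.25 = 13.1 V.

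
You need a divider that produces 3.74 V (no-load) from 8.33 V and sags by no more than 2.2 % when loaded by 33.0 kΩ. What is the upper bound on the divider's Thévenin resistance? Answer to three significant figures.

R_th ≤ 742 Ω

Loading drop = R_th/(R_th + R_L) ≤ 0.0220, so R_th ≤ R_L · ε/(1−ε) = 33.0 kΩ × 0.0220/0.9780 = 742 Ω.
(Any R1, R2 with R2/(R1+R2) = 0.449 and R1‖R2 ≤ 742 Ω will meet the spec.)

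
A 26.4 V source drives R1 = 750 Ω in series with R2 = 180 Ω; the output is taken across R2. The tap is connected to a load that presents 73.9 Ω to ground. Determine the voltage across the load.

The load sits in parallel with R2: R2‖R_L = (180 × 73.9) / (180 + 73.9) = 52.39 Ω.
V_out = 26.4 × 52.39 / (750 + 52.39) = 26.4 × 52.39/802.4 = 1.72 V.

V_out ≈ 1.72 V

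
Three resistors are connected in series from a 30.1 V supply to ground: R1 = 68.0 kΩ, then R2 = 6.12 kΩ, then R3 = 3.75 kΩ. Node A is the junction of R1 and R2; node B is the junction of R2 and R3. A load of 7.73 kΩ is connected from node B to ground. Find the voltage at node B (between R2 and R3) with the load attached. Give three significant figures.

V ≈ 0.992 V

At node B, R3 is in parallel with the load: R3‖R_L = 2.525 kΩ.
Below node A the resistance is R2 + (R3‖R_L) = 8.645 kΩ, so V_A = 30.1 × 8.645/76.65 = 3.395 V.
Then V_B = V_A × (R3‖R_L)/(R2 + R3‖R_L) = 3.395 × 2.525/8.645 = 0.992 V.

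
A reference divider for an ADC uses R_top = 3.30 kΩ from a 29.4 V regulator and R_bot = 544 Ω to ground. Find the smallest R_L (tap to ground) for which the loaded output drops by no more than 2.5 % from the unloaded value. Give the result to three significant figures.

Output resistance R_th = R_top‖R_bot = (3300 × 544)/3844 = 467.0 Ω.
The fractional drop is R_th/(R_th + R_L); requiring this ≤ 0.0250 gives R_L ≥ R_th(1/0.0250 − 1) = 467.0 × 39.00 = 18.2 kΩ.

R_L(min) ≈ 18.2 kΩ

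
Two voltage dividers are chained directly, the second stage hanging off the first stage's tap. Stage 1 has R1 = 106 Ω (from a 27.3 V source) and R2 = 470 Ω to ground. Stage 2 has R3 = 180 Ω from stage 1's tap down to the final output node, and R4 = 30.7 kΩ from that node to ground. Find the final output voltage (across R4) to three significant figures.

Stage 2 presents R3+R4 = 30880 Ω as a load on stage 1's tap.
Stage 1's lower leg becomes R2‖(R3+R4) = 463.0 Ω, so V_mid = 27.3 × 463.0/569.0 = 22.21 V.
Stage 2 is itself unloaded: V_out = V_mid × R4/(R3+R4) = 22.21 × 30700/30880 = 22.1 V.

V_out ≈ 22.1 V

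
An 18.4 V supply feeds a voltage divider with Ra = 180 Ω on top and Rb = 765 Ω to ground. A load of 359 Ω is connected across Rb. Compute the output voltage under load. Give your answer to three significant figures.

The load sits in parallel with Rb: Rb‖R_L = (765 × 359) / (765 + 359) = 244.3 Ω.
V_out = 18.4 × 244.3 / (180 + 244.3) = 18.4 × 244.3/424.3 = 10.6 V.

V_out ≈ 10.6 V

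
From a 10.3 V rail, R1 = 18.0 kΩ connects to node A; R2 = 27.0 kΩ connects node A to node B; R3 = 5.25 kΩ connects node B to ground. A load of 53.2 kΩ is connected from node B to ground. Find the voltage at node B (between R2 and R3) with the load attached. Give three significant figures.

V ≈ 0.989 V

At node B, R3 is in parallel with the load: R3‖R_L = 4.778 kΩ.
Below node A the resistance is R2 + (R3‖R_L) = 31.78 kΩ, so V_A = 10.3 × 31.78/49.78 = 6.575 V.
Then V_B = V_A × (R3‖R_L)/(R2 + R3‖R_L) = 6.575 × 4.778/31.78 = 0.989 V.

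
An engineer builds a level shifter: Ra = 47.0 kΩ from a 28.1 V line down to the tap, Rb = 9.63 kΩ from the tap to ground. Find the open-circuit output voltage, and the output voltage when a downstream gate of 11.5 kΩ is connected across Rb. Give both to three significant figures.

Open-circuit: V = 28.1 × 9.63/(47.0 + 9.63) = 4.78 V.
With the load, Rb becomes Rb‖R_L = 5.241 kΩ, so V = 28.1 × 5.241/52.24 = 2.82 V.

Unloaded: 4.78 V; loaded: 2.82 V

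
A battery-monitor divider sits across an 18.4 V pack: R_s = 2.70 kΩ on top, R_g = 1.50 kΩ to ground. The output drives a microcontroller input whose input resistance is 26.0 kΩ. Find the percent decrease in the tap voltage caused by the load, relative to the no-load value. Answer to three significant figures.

3.58 %

The divider's output (Thévenin) resistance is R_s‖R_g = 0.9643 kΩ.
Fractional drop under load = R_th/(R_th + R_L) = 0.9643 / (0.9643 + 26.0) = 0.03576.
So the output falls by 3.58 %.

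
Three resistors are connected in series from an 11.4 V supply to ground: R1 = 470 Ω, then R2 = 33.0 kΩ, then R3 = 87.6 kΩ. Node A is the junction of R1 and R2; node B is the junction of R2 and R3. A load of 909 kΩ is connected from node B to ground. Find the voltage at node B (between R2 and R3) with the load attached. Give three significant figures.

At node B, R3 is in parallel with the load: R3‖R_L = 79900 Ω.
Below node A the resistance is R2 + (R3‖R_L) = 112900 Ω, so V_A = 11.4 × 112900/113400 = 11.35 V.
Then V_B = V_A × (R3‖R_L)/(R2 + R3‖R_L) = 11.35 × 79900/112900 = 8.03 V.

V ≈ 8.03 V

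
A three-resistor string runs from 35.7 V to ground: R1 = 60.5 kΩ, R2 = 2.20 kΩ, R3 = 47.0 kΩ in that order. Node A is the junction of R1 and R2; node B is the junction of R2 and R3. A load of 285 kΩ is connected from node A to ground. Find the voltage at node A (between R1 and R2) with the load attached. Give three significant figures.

Below node A the series string R2+R3 = 49.20 kΩ sits in parallel with the 285 kΩ load: 41.96 kΩ.
V_A = 35.7 × 41.96/(60.5 + 41.96) = 14.6 V.

V ≈ 14.6 V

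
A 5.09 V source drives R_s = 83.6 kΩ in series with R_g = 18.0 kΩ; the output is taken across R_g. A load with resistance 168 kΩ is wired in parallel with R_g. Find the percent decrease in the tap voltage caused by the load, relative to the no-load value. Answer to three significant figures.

8.10 %

Unloaded V = 5.09 × 18.0/101.6 = 0.90177 V.
Loaded: R_g‖R_L = 16.26 kΩ, giving V = 5.09 × 16.26/99.86 = 0.82871 V.
Drop = (0.90177 − 0.82871) / 0.90177 = 8.10 %.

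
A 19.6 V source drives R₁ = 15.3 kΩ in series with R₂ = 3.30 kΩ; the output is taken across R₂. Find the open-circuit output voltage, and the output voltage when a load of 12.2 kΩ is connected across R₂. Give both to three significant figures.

Open-circuit: V = 19.6 × 3.30/(15.3 + 3.30) = 3.48 V.
With the load, R₂ becomes R₂‖R_L = 2.597 kΩ, so V = 19.6 × 2.597/17.90 = 2.84 V.

Unloaded: 3.48 V; loaded: 2.84 V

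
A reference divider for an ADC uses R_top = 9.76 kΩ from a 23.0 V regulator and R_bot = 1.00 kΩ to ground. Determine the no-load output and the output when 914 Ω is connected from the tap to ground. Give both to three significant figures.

Open-circuit: V = 23.0 × 1000/(9760 + 1000) = 2.14 V.
With the load, R_bot becomes R_bot‖R_L = 477.5 Ω, so V = 23.0 × 477.5/10240 = 1.07 V.

Unloaded: 2.14 V; loaded: 1.07 V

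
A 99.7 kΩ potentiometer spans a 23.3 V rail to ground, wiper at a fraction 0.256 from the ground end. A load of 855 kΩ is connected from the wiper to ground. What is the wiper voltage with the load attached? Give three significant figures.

The wiper splits the pot into (1−α)R = 74.18 kΩ above and αR = 25.52 kΩ below.
Lower section ‖ load = 24.78 kΩ.
V_wiper = 23.3 × 24.78/(74.18 + 24.78) = 5.84 V.

V ≈ 5.84 V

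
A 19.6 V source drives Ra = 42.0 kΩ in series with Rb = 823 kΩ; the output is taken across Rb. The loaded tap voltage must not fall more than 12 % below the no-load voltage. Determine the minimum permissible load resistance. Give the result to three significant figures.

R_L(min) ≈ 293 kΩ

Output resistance R_th = Ra‖Rb = (42.0 × 823)/865.0 = 39.96 kΩ.
The fractional drop is R_th/(R_th + R_L); requiring this ≤ 0.120 gives R_L ≥ R_th(1/0.120 − 1) = 39.96 × 7.333 = 293 kΩ.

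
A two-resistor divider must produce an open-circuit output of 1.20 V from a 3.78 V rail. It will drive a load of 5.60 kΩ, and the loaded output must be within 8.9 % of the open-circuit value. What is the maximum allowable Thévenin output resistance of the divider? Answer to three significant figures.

Loading drop = R_th/(R_th + R_L) ≤ 0.0890, so R_th ≤ R_L · ε/(1−ε) = 5.60 kΩ × 0.0890/0.9110 = 547 Ω.

R_th ≤ 547 Ω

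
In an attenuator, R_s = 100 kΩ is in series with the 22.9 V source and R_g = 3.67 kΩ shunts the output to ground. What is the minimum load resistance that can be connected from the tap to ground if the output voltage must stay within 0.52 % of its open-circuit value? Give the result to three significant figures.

Output resistance R_th = R_s‖R_g = (100 × 3.67)/103.7 = 3.540 kΩ.
The fractional drop is R_th/(R_th + R_L); requiring this ≤ 0.00520 gives R_L ≥ R_th(1/0.00520 − 1) = 3.540 × 191.3 = 677 kΩ.

R_L(min) ≈ 677 kΩ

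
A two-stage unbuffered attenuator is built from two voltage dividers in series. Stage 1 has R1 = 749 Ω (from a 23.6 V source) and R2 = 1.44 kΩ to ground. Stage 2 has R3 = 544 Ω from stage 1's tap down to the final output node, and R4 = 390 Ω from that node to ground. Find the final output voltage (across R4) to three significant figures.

V_out ≈ 4.24 V

Stage 2 presents R3+R4 = 934.0 Ω as a load on stage 1's tap.
Stage 1's lower leg becomes R2‖(R3+R4) = 566.5 Ω, so V_mid = 23.6 × 566.5/1316 = 10.16 V.
Stage 2 is itself unloaded: V_out = V_mid × R4/(R3+R4) = 10.16 × 390/934.0 = 4.24 V.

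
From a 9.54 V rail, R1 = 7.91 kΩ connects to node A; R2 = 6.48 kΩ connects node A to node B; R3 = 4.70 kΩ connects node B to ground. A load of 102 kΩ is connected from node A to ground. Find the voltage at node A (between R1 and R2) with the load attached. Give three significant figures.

V ≈ 5.34 V

Below node A the series string R2+R3 = 11.18 kΩ sits in parallel with the 102 kΩ load: 10.08 kΩ.
V_A = 9.54 × 10.08/(7.91 + 10.08) = 5.34 V.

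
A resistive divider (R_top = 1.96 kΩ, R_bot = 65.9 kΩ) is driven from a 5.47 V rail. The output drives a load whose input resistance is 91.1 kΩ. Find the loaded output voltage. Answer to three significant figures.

The load sits in parallel with R_bot: R_bot‖R_L = (65.9 × 91.1) / (65.9 + 91.1) = 38.24 kΩ.
V_out = 5.47 × 38.24 / (1.96 + 38.24) = 5.47 × 38.24/40.20 = 5.20 V.

V_out ≈ 5.20 V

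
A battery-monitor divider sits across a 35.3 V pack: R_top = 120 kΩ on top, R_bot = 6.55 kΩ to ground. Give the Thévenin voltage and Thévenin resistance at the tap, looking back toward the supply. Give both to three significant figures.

V_th is the open-circuit tap voltage: 35.3 × 6.55/(120 + 6.55) = 1.83 V.
With the supply zeroed, R_top and R_bot appear in parallel from the tap: R_th = R_top‖R_bot = (120 × 6.55)/126.5 = 6.21 kΩ.

V_th = 1.83 V, R_th = 6.21 kΩ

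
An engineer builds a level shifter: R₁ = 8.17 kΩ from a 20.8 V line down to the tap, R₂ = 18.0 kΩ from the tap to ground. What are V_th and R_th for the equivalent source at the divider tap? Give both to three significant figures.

V_th is the open-circuit tap voltage: 20.8 × 18.0/(8.17 + 18.0) = 14.3 V.
With the supply zeroed, R₁ and R₂ appear in parallel from the tap: R_th = R₁‖R₂ = (8.17 × 18.0)/26.17 = 5.62 kΩ.

V_th = 14.3 V, R_th = 5.62 kΩ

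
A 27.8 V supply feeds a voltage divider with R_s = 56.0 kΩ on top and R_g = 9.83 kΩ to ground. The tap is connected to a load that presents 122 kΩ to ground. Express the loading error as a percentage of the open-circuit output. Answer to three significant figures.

The divider's output (Thévenin) resistance is R_s‖R_g = 8.362 kΩ.
Fractional drop under load = R_th/(R_th + R_L) = 8.362 / (8.362 + 122) = 0.06415.
So the output falls by 6.41 %.

6.41 %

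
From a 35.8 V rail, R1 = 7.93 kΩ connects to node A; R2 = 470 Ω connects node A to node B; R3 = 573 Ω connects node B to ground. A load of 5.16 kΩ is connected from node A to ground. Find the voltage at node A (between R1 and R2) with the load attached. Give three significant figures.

V ≈ 3.53 V

Below node A the series string R2+R3 = 1043 Ω sits in parallel with the 5160 Ω load: 867.6 Ω.
V_A = 35.8 × 867.6/(7930 + 867.6) = 3.53 V.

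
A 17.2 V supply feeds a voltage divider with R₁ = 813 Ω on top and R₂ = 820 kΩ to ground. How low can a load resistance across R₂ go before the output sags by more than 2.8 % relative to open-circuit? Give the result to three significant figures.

Output resistance R_th = R₁‖R₂ = (813 × 820000)/820800 = 812.2 Ω.
The fractional drop is R_th/(R_th + R_L); requiring this ≤ 0.0280 gives R_L ≥ R_th(1/0.0280 − 1) = 812.2 × 34.71 = 28.2 kΩ.

R_L(min) ≈ 28.2 kΩ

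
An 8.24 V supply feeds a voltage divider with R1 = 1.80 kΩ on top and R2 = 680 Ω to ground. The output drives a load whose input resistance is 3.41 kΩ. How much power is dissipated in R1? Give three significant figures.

P ≈ 21.8 mW

Total resistance from the source is R1 + (R2‖R_L) = 2367 Ω, so I = 8.24/2367 Ω = 3.481 mA.
P = I²·R1 = (3.481 mA)² × 1.80 kΩ = 21.8 mW.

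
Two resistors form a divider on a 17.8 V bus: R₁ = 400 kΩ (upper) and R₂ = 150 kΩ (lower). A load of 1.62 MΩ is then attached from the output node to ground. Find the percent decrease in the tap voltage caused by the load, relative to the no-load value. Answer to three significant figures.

6.31 %

The divider's output (Thévenin) resistance is R₁‖R₂ = 109.1 kΩ.
Fractional drop under load = R_th/(R_th + R_L) = 109.1 / (109.1 + 1620) = 0.06309.
So the output falls by 6.31 %.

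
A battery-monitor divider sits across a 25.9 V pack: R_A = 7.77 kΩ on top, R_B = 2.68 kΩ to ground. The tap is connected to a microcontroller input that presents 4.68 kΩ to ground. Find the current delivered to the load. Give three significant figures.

R_B‖R_L = 1.704 kΩ; V_out = 25.9 × 1.704/9.474 = 4.659 V.
I_L = V_out / R_L = 4.659 / 4.68 kΩ = 0.995 mA.

I_L ≈ 0.995 mA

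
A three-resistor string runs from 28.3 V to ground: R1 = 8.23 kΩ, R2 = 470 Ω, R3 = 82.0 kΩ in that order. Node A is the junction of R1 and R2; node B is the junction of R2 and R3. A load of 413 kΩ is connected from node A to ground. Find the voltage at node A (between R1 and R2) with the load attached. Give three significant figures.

Below node A the series string R2+R3 = 82470 Ω sits in parallel with the 413000 Ω load: 68740 Ω.
V_A = 28.3 × 68740/(8230 + 68740) = 25.3 V.

V ≈ 25.3 V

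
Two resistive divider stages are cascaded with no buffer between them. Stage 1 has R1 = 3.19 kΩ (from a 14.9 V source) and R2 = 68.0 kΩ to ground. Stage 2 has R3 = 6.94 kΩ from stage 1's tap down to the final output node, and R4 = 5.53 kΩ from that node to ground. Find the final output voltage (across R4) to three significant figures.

Stage 2 presents R3+R4 = 12.47 kΩ as a load on stage 1's tap.
Stage 1's lower leg becomes R2‖(R3+R4) = 10.54 kΩ, so V_mid = 14.9 × 10.54/13.73 = 11.44 V.
Stage 2 is itself unloaded: V_out = V_mid × R4/(R3+R4) = 11.44 × 5.53/12.47 = 5.07 V.

V_out ≈ 5.07 V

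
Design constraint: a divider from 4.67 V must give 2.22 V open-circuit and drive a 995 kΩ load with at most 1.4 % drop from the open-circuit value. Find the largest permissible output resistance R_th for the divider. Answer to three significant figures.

Loading drop = R_th/(R_th + R_L) ≤ 0.0140, so R_th ≤ R_L · ε/(1−ε) = 995 kΩ × 0.0140/0.9860 = 14.1 kΩ.
(Any R1, R2 with R2/(R1+R2) = 0.475 and R1‖R2 ≤ 14.1 kΩ will meet the spec.)

R_th ≤ 14.1 kΩ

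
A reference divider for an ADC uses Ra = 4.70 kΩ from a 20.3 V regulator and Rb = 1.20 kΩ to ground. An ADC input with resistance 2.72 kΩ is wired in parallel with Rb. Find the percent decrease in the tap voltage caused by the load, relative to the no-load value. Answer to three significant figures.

Unloaded V = 20.3 × 1.20/5.900 = 4.129 V.
Loaded: Rb‖R_L = 0.8327 kΩ, giving V = 20.3 × 0.8327/5.533 = 3.055 V.
Drop = (4.129 − 3.055) / 4.129 = 26.0 %.

26.0 %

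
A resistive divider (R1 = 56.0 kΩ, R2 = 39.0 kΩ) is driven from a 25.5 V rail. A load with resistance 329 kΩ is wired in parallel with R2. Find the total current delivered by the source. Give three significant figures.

I ≈ 0.281 mA

R2‖R_L = 34.87 kΩ, so the source sees R1 + R2‖R_L = 90.87 kΩ.
I = 25.5 V / 90.87 kΩ = 0.281 mA.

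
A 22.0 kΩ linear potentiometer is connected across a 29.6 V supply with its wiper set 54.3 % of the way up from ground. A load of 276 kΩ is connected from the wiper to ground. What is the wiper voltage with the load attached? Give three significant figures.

The wiper splits the pot into (1−α)R = 10.05 kΩ above and αR = 11.95 kΩ below.
Lower section ‖ load = 11.45 kΩ.
V_wiper = 29.6 × 11.45/(10.05 + 11.45) = 15.8 V.

V ≈ 15.8 V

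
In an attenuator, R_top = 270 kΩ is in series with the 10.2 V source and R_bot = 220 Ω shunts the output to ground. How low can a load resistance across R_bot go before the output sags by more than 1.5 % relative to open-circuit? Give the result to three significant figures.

R_L(min) ≈ 14.4 kΩ

Output resistance R_th = R_top‖R_bot = (270000 × 220)/270200 = 219.8 Ω.
The fractional drop is R_th/(R_th + R_L); requiring this ≤ 0.0150 gives R_L ≥ R_th(1/0.0150 − 1) = 219.8 × 65.67 = 14.4 kΩ.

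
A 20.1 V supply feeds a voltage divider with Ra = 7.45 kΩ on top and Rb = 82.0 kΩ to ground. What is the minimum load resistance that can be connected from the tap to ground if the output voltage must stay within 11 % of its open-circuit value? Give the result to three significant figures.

R_L(min) ≈ 55.3 kΩ

Output resistance R_th = Ra‖Rb = (7.45 × 82.0)/89.45 = 6.830 kΩ.
The fractional drop is R_th/(R_th + R_L); requiring this ≤ 0.110 gives R_L ≥ R_th(1/0.110 − 1) = 6.830 × 8.091 = 55.3 kΩ.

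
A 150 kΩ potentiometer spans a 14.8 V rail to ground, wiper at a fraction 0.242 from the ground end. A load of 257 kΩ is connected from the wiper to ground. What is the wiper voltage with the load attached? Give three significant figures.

The wiper splits the pot into (1−α)R = 113.7 kΩ above and αR = 36.30 kΩ below.
Lower section ‖ load = 31.81 kΩ.
V_wiper = 14.8 × 31.81/(113.7 + 31.81) = 3.24 V.

V ≈ 3.24 V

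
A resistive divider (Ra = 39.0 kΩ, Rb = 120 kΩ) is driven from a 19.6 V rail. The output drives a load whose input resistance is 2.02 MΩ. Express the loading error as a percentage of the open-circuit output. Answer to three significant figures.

1.44 %

The divider's output (Thévenin) resistance is Ra‖Rb = 29.43 kΩ.
Fractional drop under load = R_th/(R_th + R_L) = 29.43 / (29.43 + 2020) = 0.01436.
So the output falls by 1.44 %.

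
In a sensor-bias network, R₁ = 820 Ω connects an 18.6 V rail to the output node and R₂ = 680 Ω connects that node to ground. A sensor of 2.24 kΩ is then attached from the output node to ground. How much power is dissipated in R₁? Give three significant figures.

P ≈ 158 mW

Total resistance from the source is R₁ + (R₂‖R_L) = 1342 Ω, so I = 18.6/1342 Ω = 13.86 mA.
P = I²·R₁ = (13.86 mA)² × 820 Ω = 158 mW.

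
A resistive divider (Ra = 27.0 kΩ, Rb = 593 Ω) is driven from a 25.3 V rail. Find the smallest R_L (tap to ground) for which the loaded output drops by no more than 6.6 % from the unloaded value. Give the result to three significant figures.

R_L(min) ≈ 8.21 kΩ

Output resistance R_th = Ra‖Rb = (27000 × 593)/27590 = 580.3 Ω.
The fractional drop is R_th/(R_th + R_L); requiring this ≤ 0.0660 gives R_L ≥ R_th(1/0.0660 − 1) = 580.3 × 14.15 = 8.21 kΩ.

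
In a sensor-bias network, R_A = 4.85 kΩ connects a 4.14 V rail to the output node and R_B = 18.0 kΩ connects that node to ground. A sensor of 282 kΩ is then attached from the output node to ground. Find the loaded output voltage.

The load sits in parallel with R_B: R_B‖R_L = (18.0 × 282) / (18.0 + 282) = 16.92 kΩ.
V_out = 4.14 × 16.92 / (4.85 + 16.92) = 4.14 × 16.92/21.77 = 3.22 V.

V_out ≈ 3.22 V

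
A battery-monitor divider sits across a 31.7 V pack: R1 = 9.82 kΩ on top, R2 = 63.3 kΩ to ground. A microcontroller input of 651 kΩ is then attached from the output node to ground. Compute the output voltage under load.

V_out ≈ 27.1 V

The load sits in parallel with R2: R2‖R_L = (63.3 × 651) / (63.3 + 651) = 57.69 kΩ.
V_out = 31.7 × 57.69 / (9.82 + 57.69) = 31.7 × 57.69/67.51 = 27.1 V.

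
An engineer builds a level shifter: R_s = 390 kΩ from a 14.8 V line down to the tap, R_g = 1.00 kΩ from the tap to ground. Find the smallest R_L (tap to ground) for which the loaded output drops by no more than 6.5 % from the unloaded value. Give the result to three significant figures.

R_L(min) ≈ 14.3 kΩ

Output resistance R_th = R_s‖R_g = (390000 × 1000)/391000 = 997.4 Ω.
The fractional drop is R_th/(R_th + R_L); requiring this ≤ 0.0650 gives R_L ≥ R_th(1/0.0650 − 1) = 997.4 × 14.38 = 14.3 kΩ.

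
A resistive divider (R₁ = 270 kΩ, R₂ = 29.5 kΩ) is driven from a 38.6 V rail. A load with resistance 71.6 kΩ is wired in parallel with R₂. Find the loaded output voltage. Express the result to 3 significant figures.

V_out ≈ 2.77 V

The load sits in parallel with R₂: R₂‖R_L = (29.5 × 71.6) / (29.5 + 71.6) = 20.89 kΩ.
V_out = 38.6 × 20.89 / (270 + 20.89) = 38.6 × 20.89/290.9 = 2.77 V.
(Unloaded it would have been 3.80 V.)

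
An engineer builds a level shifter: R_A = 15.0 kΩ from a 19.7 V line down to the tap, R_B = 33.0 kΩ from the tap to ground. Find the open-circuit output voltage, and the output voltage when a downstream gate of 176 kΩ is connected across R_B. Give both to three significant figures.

Unloaded: 13.5 V; loaded: 12.8 V

Open-circuit: V = 19.7 × 33.0/(15.0 + 33.0) = 13.5 V.
With the load, R_B becomes R_B‖R_L = 27.79 kΩ, so V = 19.7 × 27.79/42.79 = 12.8 V.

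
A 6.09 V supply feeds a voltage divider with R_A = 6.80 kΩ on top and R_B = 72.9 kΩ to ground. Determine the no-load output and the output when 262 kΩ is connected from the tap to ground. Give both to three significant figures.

Open-circuit: V = 6.09 × 72.9/(6.80 + 72.9) = 5.57 V.
With the load, R_B becomes R_B‖R_L = 57.03 kΩ, so V = 6.09 × 57.03/63.83 = 5.44 V.

Unloaded: 5.57 V; loaded: 5.44 V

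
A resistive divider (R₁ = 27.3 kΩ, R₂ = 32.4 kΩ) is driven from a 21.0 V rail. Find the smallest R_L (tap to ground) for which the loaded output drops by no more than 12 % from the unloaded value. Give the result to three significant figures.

R_L(min) ≈ 109 kΩ

Output resistance R_th = R₁‖R₂ = (27.3 × 32.4)/59.70 = 14.82 kΩ.
The fractional drop is R_th/(R_th + R_L); requiring this ≤ 0.120 gives R_L ≥ R_th(1/0.120 − 1) = 14.82 × 7.333 = 109 kΩ.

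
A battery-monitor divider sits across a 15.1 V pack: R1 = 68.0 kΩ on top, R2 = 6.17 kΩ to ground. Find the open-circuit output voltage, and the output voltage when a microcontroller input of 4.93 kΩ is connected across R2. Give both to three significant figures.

Open-circuit: V = 15.1 × 6.17/(68.0 + 6.17) = 1.26 V.
With the load, R2 becomes R2‖R_L = 2.740 kΩ, so V = 15.1 × 2.740/70.74 = 0.585 V.

Unloaded: 1.26 V; loaded: 0.585 V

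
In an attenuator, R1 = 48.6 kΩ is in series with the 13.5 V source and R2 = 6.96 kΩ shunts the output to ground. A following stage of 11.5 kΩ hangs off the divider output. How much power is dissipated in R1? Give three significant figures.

P ≈ 3.16 mW

Total resistance from the source is R1 + (R2‖R_L) = 52.94 kΩ, so I = 13.5/52.94 kΩ = 0.2550 mA.
P = I²·R1 = (0.2550 mA)² × 48.6 kΩ = 3.16 mW.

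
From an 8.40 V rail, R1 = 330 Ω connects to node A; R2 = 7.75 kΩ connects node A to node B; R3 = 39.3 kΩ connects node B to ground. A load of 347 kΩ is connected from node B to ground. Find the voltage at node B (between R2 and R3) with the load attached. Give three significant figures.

At node B, R3 is in parallel with the load: R3‖R_L = 35300 Ω.
Below node A the resistance is R2 + (R3‖R_L) = 43050 Ω, so V_A = 8.40 × 43050/43380 = 8.336 V.
Then V_B = V_A × (R3‖R_L)/(R2 + R3‖R_L) = 8.336 × 35300/43050 = 6.84 V.

V ≈ 6.84 V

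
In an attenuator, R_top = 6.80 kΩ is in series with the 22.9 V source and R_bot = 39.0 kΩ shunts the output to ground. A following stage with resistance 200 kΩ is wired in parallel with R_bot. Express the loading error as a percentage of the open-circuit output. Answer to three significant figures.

2.81 %

The divider's output (Thévenin) resistance is R_top‖R_bot = 5.790 kΩ.
Fractional drop under load = R_th/(R_th + R_L) = 5.790 / (5.790 + 200) = 0.02814.
So the output falls by 2.81 %.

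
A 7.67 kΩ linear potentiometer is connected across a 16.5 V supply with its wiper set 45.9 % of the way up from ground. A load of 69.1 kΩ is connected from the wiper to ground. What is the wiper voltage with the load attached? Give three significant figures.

The wiper splits the pot into (1−α)R = 4.149 kΩ above and αR = 3.521 kΩ below.
Lower section ‖ load = 3.350 kΩ.
V_wiper = 16.5 × 3.350/(4.149 + 3.350) = 7.37 V.

V ≈ 7.37 V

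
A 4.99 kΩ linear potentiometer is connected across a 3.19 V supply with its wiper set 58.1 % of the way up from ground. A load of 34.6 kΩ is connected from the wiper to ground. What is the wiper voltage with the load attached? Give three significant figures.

V ≈ 1.79 V

The wiper splits the pot into (1−α)R = 2.091 kΩ above and αR = 2.899 kΩ below.
Lower section ‖ load = 2.675 kΩ.
V_wiper = 3.19 × 2.675/(2.091 + 2.675) = 1.79 V.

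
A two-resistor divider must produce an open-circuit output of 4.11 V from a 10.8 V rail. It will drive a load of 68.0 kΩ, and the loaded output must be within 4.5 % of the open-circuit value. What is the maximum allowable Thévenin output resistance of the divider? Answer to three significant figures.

Loading drop = R_th/(R_th + R_L) ≤ 0.0450, so R_th ≤ R_L · ε/(1−ε) = 68.0 kΩ × 0.0450/0.9550 = 3.20 kΩ.

R_th ≤ 3.20 kΩ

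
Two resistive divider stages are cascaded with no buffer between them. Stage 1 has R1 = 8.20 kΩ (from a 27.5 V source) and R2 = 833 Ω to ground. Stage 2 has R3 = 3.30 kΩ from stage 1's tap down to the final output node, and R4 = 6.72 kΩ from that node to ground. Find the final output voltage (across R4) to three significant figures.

V_out ≈ 1.58 V

Stage 2 presents R3+R4 = 10020 Ω as a load on stage 1's tap.
Stage 1's lower leg becomes R2‖(R3+R4) = 769.1 Ω, so V_mid = 27.5 × 769.1/8969 = 2.358 V.
Stage 2 is itself unloaded: V_out = V_mid × R4/(R3+R4) = 2.358 × 6720/10020 = 1.58 V.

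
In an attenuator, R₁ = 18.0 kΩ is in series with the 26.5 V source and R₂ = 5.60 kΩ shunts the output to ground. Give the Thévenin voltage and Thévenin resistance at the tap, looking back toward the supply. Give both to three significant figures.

V_th = 6.29 V, R_th = 4.27 kΩ

V_th is the open-circuit tap voltage: 26.5 × 5.60/(18.0 + 5.60) = 6.29 V.
With the supply zeroed, R₁ and R₂ appear in parallel from the tap: R_th = R₁‖R₂ = (18.0 × 5.60)/23.60 = 4.27 kΩ.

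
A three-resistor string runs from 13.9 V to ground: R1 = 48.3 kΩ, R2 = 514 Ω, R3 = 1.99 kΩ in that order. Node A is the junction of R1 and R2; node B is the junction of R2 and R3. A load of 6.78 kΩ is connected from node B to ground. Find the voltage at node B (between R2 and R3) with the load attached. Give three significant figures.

V ≈ 0.425 V

At node B, R3 is in parallel with the load: R3‖R_L = 1538 Ω.
Below node A the resistance is R2 + (R3‖R_L) = 2052 Ω, so V_A = 13.9 × 2052/50350 = 0.5666 V.
Then V_B = V_A × (R3‖R_L)/(R2 + R3‖R_L) = 0.5666 × 1538/2052 = 0.425 V.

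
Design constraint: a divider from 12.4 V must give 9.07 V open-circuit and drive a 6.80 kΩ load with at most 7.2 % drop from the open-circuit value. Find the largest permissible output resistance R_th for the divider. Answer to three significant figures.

R_th ≤ 528 Ω

Loading drop = R_th/(R_th + R_L) ≤ 0.0720, so R_th ≤ R_L · ε/(1−ε) = 6.80 kΩ × 0.0720/0.9280 = 528 Ω.
(Any R1, R2 with R2/(R1+R2) = 0.731 and R1‖R2 ≤ 528 Ω will meet the spec.)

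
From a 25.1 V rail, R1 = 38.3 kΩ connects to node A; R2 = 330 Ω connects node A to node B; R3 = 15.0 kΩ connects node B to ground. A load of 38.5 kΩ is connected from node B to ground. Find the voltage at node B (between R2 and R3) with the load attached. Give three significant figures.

At node B, R3 is in parallel with the load: R3‖R_L = 10790 Ω.
Below node A the resistance is R2 + (R3‖R_L) = 11120 Ω, so V_A = 25.1 × 11120/49420 = 5.649 V.
Then V_B = V_A × (R3‖R_L)/(R2 + R3‖R_L) = 5.649 × 10790/11120 = 5.48 V.

V ≈ 5.48 V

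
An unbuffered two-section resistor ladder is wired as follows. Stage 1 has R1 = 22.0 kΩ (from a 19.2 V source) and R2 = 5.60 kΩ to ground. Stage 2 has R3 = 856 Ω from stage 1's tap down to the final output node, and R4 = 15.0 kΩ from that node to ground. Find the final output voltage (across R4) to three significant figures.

V_out ≈ 2.88 V

Stage 2 presents R3+R4 = 15860 Ω as a load on stage 1's tap.
Stage 1's lower leg becomes R2‖(R3+R4) = 4138 Ω, so V_mid = 19.2 × 4138/26140 = 3.040 V.
Stage 2 is itself unloaded: V_out = V_mid × R4/(R3+R4) = 3.040 × 15000/15860 = 2.88 V.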